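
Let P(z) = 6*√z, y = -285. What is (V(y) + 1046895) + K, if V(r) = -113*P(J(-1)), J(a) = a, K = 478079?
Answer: 1524974 - 678*I ≈ 1.525e+6 - 678.0*I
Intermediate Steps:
V(r) = -678*I (V(r) = -678*√(-1) = -678*I)
(V(y) + 1046895) + K = (-678*I + 1046895) + 478079 = (1046895 - 678*I) + 478079 = 1524974 - 678*I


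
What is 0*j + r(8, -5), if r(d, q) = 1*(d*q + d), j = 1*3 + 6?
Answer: -32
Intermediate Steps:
j = 9 (j = 3 + 6 = 9)
r(d, q) = d + d*q (r(d, q) = 1*(d + d*q) = d + d*q)
0*j + r(8, -5) = 0*9 + 8*(1 - 5) = 0 + 8*(-4) = 0 - 32 = -32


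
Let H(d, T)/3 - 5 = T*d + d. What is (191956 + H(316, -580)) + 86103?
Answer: -270818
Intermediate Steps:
H(d, T) = 15 + 3*d + 3*T*d (H(d, T) = 15 + 3*(T*d + d) = 15 + 3*(d + T*d) = 15 + (3*d + 3*T*d) = 15 + 3*d + 3*T*d)
(191956 + H(316, -580)) + 86103 = (191956 + (15 + 3*316 + 3*(-580)*316)) + 86103 = (191956 + (15 + 948 - 549840)) + 86103 = (191956 - 548877) + 86103 = -356921 + 86103 = -270818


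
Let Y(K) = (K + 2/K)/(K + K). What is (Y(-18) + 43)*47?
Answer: 662465/324 ≈ 2044.6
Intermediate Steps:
Y(K) = (K + 2/K)/(2*K) (Y(K) = (K + 2/K)/((2*K)) = (K + 2/K)*(1/(2*K)) = (K + 2/K)/(2*K))
(Y(-18) + 43)*47 = ((1/2 + (-18)**(-2)) + 43)*47 = ((1/2 + 1/324) + 43)*47 = (163/324 + 43)*47 = (14095/324)*47 = 662465/324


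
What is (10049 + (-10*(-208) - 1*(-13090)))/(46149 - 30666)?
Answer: 25219/15483 ≈ 1.6288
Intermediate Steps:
(10049 + (-10*(-208) - 1*(-13090)))/(46149 - 30666) = (10049 + (2080 + 13090))/15483 = (10049 + 15170)*(1/15483) = 25219*(1/15483) = 25219/15483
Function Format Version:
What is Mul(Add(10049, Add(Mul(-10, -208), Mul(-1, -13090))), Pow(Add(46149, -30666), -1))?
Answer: Rational(25219, 15483) ≈ 1.6288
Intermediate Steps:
Mul(Add(10049, Add(Mul(-10, -208), Mul(-1, -13090))), Pow(Add(46149, -30666), -1)) = Mul(Add(10049, Add(2080, 13090)), Pow(15483, -1)) = Mul(Add(10049, 15170), Rational(1, 15483)) = Mul(25219, Rational(1, 15483)) = Rational(25219, 15483)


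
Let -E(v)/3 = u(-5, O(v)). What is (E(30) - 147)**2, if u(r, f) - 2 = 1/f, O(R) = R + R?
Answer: 9369721/400 ≈ 23424.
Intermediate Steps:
O(R) = 2*R
u(r, f) = 2 + 1/f
E(v) = -6 - 3/(2*v) (E(v) = -3*(2 + 1/(2*v)) = -6 - 3/(2*v))
(E(30) - 147)**2 = ((-6 - 3/2/30) - 147)**2 = ((-6 - 3/2*1/30) - 147)**2 = ((-6 - 1/20) - 147)**2 = (-121/20 - 147)**2 = (-3061/20)**2 = 9369721/400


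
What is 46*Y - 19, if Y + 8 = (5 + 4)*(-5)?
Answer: -2457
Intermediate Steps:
Y = -53 (Y = -8 + (5 + 4)*(-5) = -8 + 9*(-5) = -8 - 45 = -53)
46*Y - 19 = 46*(-53) - 19 = -2438 - 19 = -2457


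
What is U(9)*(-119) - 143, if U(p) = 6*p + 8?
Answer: -7521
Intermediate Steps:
U(p) = 8 + 6*p
U(9)*(-119) - 143 = (8 + 6*9)*(-119) - 143 = (8 + 54)*(-119) - 143 = 62*(-119) - 143 = -7378 - 143 = -7521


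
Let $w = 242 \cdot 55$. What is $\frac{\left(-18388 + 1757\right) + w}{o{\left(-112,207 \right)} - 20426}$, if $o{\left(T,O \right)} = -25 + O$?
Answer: $\frac{1107}{6748} \approx 0.16405$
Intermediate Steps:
$w = 13310$
$\frac{\left(-18388 + 1757\right) + w}{o{\left(-112,207 \right)} - 20426} = \frac{\left(-18388 + 1757\right) + 13310}{\left(-25 + 207\right) - 20426} = \frac{-16631 + 13310}{182 - 20426} = - \frac{3321}{-20244} = \left(-3321\right) \left(- \frac{1}{20244}\right) = \frac{1107}{6748}$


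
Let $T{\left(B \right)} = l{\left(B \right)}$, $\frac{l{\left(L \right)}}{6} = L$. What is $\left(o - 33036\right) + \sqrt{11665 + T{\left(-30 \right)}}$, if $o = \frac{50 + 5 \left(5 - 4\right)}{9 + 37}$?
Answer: $- \frac{1519601}{46} + \sqrt{11485} \approx -32928.0$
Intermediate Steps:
$l{\left(L \right)} = 6 L$
$T{\left(B \right)} = 6 B$
$o = \frac{55}{46}$ ($o = \frac{50 + 5 \cdot 1}{46} = \left(50 + 5\right) \frac{1}{46} = 55 \cdot \frac{1}{46} = \frac{55}{46} \approx 1.1957$)
$\left(o - 33036\right) + \sqrt{11665 + T{\left(-30 \right)}} = \left(\frac{55}{46} - 33036\right) + \sqrt{11665 + 6 \left(-30\right)} = - \frac{1519601}{46} + \sqrt{11665 - 180} = - \frac{1519601}{46} + \sqrt{11485}$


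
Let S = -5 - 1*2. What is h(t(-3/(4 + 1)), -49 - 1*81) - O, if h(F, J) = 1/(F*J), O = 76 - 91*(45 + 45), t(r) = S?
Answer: 7383741/910 ≈ 8114.0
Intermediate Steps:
S = -7 (S = -5 - 2 = -7)
t(r) = -7
O = -8114 (O = 76 - 91*90 = 76 - 8190 = -8114)
h(F, J) = 1/(F*J)
h(t(-3/(4 + 1)), -49 - 1*81) - O = 1/((-7)*(-49 - 1*81)) - 1*(-8114) = -1/(7*(-49 - 81)) + 8114 = -⅐/(-130) + 8114 = -⅐*(-1/130) + 8114 = 1/910 + 8114 = 7383741/910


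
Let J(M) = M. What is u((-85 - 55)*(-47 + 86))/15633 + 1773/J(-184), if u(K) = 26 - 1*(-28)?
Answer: -1026199/106536 ≈ -9.6324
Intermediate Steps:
u(K) = 54 (u(K) = 26 + 28 = 54)
u((-85 - 55)*(-47 + 86))/15633 + 1773/J(-184) = 54/15633 + 1773/(-184) = 54*(1/15633) + 1773*(-1/184) = 2/579 - 1773/184 = -1026199/106536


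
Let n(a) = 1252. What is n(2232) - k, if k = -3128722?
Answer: 3129974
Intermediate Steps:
n(2232) - k = 1252 - 1*(-3128722) = 1252 + 3128722 = 3129974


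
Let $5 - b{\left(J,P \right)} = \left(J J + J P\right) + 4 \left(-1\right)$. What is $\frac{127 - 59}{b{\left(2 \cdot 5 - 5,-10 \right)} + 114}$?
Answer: $\frac{17}{37} \approx 0.45946$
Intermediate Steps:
$b{\left(J,P \right)} = 9 - J^{2} - J P$ ($b{\left(J,P \right)} = 5 - \left(\left(J J + J P\right) + 4 \left(-1\right)\right) = 5 - \left(\left(J^{2} + J P\right) - 4\right) = 5 - \left(-4 + J^{2} + J P\right) = 9 - J^{2} - J P$)
$\frac{127 - 59}{b{\left(2 \cdot 5 - 5,-10 \right)} + 114} = \frac{127 - 59}{\left(9 - \left(2 \cdot 5 - 5\right)^{2} - \left(2 \cdot 5 - 5\right) \left(-10\right)\right) + 114} = \frac{1}{\left(9 - \left(10 - 5\right)^{2} - \left(10 - 5\right) \left(-10\right)\right) + 114} \cdot 68 = \frac{1}{\left(9 - 5^{2} - 5 \left(-10\right)\right) + 114} \cdot 68 = \frac{1}{\left(9 - 25 + 50\right) + 114} \cdot 68 = \frac{1}{34 + 114} \cdot 68 = \frac{1}{148} \cdot 68 = \frac{17}{37}$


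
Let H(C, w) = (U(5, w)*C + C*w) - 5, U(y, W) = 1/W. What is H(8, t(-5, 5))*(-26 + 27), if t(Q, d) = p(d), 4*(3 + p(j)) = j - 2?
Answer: -239/9 ≈ -26.556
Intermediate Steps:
U(y, W) = 1/W
p(j) = -7/2 + j/4 (p(j) = -3 + (j - 2)/4 = -3 + (-2 + j)/4 = -3 + (-½ + j/4) = -7/2 + j/4)
t(Q, d) = -7/2 + d/4
H(C, w) = -5 + C*w + C/w (H(C, w) = (C/w + C*w) - 5 = (C*w + C/w) - 5 = -5 + C*w + C/w)
H(8, t(-5, 5))*(-26 + 27) = (-5 + 8*(-7/2 + (¼)*5) + 8/(-7/2 + (¼)*5))*(-26 + 27) = (-5 + 8*(-7/2 + 5/4) + 8/(-7/2 + 5/4))*1 = (-5 + 8*(-9/4) + 8/(-9/4))*1 = (-5 - 18 + 8*(-4/9))*1 = (-5 - 18 - 32/9)*1 = -239/9*1 = -239/9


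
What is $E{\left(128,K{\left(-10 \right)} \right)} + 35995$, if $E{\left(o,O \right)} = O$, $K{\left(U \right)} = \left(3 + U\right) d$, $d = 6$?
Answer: $35953$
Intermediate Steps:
$K{\left(U \right)} = 18 + 6 U$ ($K{\left(U \right)} = \left(3 + U\right) 6 = 18 + 6 U$)
$E{\left(128,K{\left(-10 \right)} \right)} + 35995 = \left(18 + 6 \left(-10\right)\right) + 35995 = \left(18 - 60\right) + 35995 = -42 + 35995 = 35953$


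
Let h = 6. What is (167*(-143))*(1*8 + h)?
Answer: -334334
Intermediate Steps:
(167*(-143))*(1*8 + h) = (167*(-143))*(1*8 + 6) = -23881*(8 + 6) = -23881*14 = -334334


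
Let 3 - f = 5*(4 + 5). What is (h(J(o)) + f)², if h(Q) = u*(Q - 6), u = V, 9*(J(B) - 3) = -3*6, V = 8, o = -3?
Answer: 6724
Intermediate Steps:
J(B) = 1 (J(B) = 3 + (-3*6)/9 = 3 + (⅑)*(-18) = 3 - 2 = 1)
u = 8
f = -42 (f = 3 - 5*(4 + 5) = 3 - 5*9 = 3 - 1*45 = 3 - 45 = -42)
h(Q) = -48 + 8*Q (h(Q) = 8*(Q - 6) = 8*(-6 + Q) = -48 + 8*Q)
(h(J(o)) + f)² = ((-48 + 8*1) - 42)² = ((-48 + 8) - 42)² = (-40 - 42)² = (-82)² = 6724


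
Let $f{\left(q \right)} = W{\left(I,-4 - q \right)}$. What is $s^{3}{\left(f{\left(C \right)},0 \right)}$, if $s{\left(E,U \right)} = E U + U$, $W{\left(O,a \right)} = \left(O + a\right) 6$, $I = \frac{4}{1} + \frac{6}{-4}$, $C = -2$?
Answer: $0$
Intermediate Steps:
$I = \frac{5}{2}$ ($I = 4 \cdot 1 + 6 \left(- \frac{1}{4}\right) = 4 - \frac{3}{2} = \frac{5}{2} \approx 2.5$)
$W{\left(O,a \right)} = 6 O + 6 a$
$f{\left(q \right)} = -9 - 6 q$ ($f{\left(q \right)} = 6 \cdot \frac{5}{2} + 6 \left(-4 - q\right) = 15 - \left(24 + 6 q\right) = -9 - 6 q$)
$s{\left(E,U \right)} = U + E U$
$s^{3}{\left(f{\left(C \right)},0 \right)} = \left(0 \left(1 - -3\right)\right)^{3} = \left(0 \left(1 + \left(-9 + 12\right)\right)\right)^{3} = \left(0 \left(1 + 3\right)\right)^{3} = \left(0 \cdot 4\right)^{3} = 0^{3} = 0$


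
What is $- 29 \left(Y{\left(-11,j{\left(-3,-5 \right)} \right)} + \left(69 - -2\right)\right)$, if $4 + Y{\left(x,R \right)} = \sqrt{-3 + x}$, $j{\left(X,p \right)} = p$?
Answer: $-1943 - 29 i \sqrt{14} \approx -1943.0 - 108.51 i$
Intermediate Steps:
$Y{\left(x,R \right)} = -4 + \sqrt{-3 + x}$
$- 29 \left(Y{\left(-11,j{\left(-3,-5 \right)} \right)} + \left(69 - -2\right)\right) = - 29 \left(\left(-4 + \sqrt{-3 - 11}\right) + \left(69 - -2\right)\right) = - 29 \left(\left(-4 + \sqrt{-14}\right) + \left(69 + 2\right)\right) = - 29 \left(\left(-4 + i \sqrt{14}\right) + 71\right) = - 29 \left(67 + i \sqrt{14}\right) = -1943 - 29 i \sqrt{14}$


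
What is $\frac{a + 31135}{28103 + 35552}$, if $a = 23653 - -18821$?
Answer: $\frac{73609}{63655} \approx 1.1564$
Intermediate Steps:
$a = 42474$ ($a = 23653 + 18821 = 42474$)
$\frac{a + 31135}{28103 + 35552} = \frac{42474 + 31135}{28103 + 35552} = \frac{73609}{63655}$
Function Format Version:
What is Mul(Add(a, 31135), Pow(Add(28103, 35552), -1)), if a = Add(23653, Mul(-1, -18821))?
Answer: Rational(73609, 63655) ≈ 1.1564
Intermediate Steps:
a = 42474 (a = Add(23653, 18821) = 42474)
Mul(Add(a, 31135), Pow(Add(28103, 35552), -1)) = Mul(Add(42474, 31135), Pow(Add(28103, 35552), -1)) = Mul(73609, Pow(63655, -1)) = Mul(73609, Rational(1, 63655)) = Rational(73609, 63655)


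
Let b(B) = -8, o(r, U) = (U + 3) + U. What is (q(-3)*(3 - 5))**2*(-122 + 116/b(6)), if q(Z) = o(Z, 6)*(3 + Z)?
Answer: 0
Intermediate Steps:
o(r, U) = 3 + 2*U (o(r, U) = (3 + U) + U = 3 + 2*U)
q(Z) = 45 + 15*Z (q(Z) = (3 + 2*6)*(3 + Z) = (3 + 12)*(3 + Z) = 15*(3 + Z) = 45 + 15*Z)
(q(-3)*(3 - 5))**2*(-122 + 116/b(6)) = ((45 + 15*(-3))*(3 - 5))**2*(-122 + 116/(-8)) = ((45 - 45)*(-2))**2*(-122 + 116*(-1/8)) = (0*(-2))**2*(-122 - 29/2) = 0**2*(-273/2) = 0*(-273/2) = 0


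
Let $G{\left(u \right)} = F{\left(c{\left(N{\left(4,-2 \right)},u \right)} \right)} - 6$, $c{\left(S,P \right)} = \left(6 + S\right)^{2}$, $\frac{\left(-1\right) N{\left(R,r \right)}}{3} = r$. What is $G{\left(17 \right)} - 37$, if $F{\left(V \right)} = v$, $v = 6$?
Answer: $-37$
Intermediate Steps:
$N{\left(R,r \right)} = - 3 r$
$F{\left(V \right)} = 6$
$G{\left(u \right)} = 0$ ($G{\left(u \right)} = 6 - 6 = 0$)
$G{\left(17 \right)} - 37 = 0 - 37 = -37$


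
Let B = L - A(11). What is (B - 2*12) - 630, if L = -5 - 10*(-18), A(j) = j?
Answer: -490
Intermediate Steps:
L = 175 (L = -5 + 180 = 175)
B = 164 (B = 175 - 1*11 = 175 - 11 = 164)
(B - 2*12) - 630 = (164 - 2*12) - 630 = (164 - 24) - 630 = 140 - 630 = -490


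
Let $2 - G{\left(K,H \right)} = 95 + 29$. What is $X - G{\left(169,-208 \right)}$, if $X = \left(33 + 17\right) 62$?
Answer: $3222$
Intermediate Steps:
$G{\left(K,H \right)} = -122$ ($G{\left(K,H \right)} = 2 - \left(95 + 29\right) = 2 - 124 = -122$)
$X = 3100$ ($X = 50 \cdot 62 = 3100$)
$X - G{\left(169,-208 \right)} = 3100 - -122 = 3100 + 122 = 3222$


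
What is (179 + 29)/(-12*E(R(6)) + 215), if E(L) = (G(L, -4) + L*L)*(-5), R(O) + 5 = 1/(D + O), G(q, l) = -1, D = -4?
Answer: 104/685 ≈ 0.15182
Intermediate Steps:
R(O) = -5 + 1/(-4 + O)
E(L) = 5 - 5*L**2 (E(L) = (-1 + L*L)*(-5) = (-1 + L**2)*(-5) = 5 - 5*L**2)
(179 + 29)/(-12*E(R(6)) + 215) = (179 + 29)/(-12*(5 - 5*(21 - 5*6)**2/(-4 + 6)**2) + 215) = 208/(-12*(5 - 5*(21 - 30)**2/4) + 215) = 208/(-12*(5 - 5*((1/2)*(-9))**2) + 215) = 208/(-12*(5 - 5*(-9/2)**2) + 215) = 208/(-12*(5 - 5*81/4) + 215) = 208/(-12*(5 - 405/4) + 215) = 208/(-12*(-385/4) + 215) = 208/(1155 + 215) = 208/1370 = 208*(1/1370) = 104/685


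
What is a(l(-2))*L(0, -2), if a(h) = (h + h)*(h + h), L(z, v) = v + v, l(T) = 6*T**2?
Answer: -9216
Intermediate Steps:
L(z, v) = 2*v
a(h) = 4*h**2 (a(h) = (2*h)*(2*h) = 4*h**2)
a(l(-2))*L(0, -2) = (4*(6*(-2)**2)**2)*(2*(-2)) = (4*(6*4)**2)*(-4) = (4*24**2)*(-4) = (4*576)*(-4) = 2304*(-4) = -9216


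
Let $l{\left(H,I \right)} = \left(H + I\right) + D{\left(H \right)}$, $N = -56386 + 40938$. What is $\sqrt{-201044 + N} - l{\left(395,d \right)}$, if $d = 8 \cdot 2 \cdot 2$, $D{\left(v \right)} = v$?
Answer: $-822 + 2 i \sqrt{54123} \approx -822.0 + 465.29 i$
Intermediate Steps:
$N = -15448$
$d = 32$ ($d = 16 \cdot 2 = 32$)
$l{\left(H,I \right)} = I + 2 H$ ($l{\left(H,I \right)} = \left(H + I\right) + H = I + 2 H$)
$\sqrt{-201044 + N} - l{\left(395,d \right)} = \sqrt{-201044 - 15448} - \left(32 + 2 \cdot 395\right) = \sqrt{-216492} - \left(32 + 790\right) = 2 i \sqrt{54123} - 822 = -822 + 2 i \sqrt{54123}$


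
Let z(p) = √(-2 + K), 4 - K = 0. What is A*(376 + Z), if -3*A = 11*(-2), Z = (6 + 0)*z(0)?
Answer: 8272/3 + 44*√2 ≈ 2819.6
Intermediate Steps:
K = 4 (K = 4 - 1*0 = 4 + 0 = 4)
z(p) = √2 (z(p) = √(-2 + 4) = √2)
Z = 6*√2 (Z = (6 + 0)*√2 = 6*√2 ≈ 8.4853)
A = 22/3 (A = -11*(-2)/3 = -⅓*(-22) = 22/3 ≈ 7.3333)
A*(376 + Z) = 22*(376 + 6*√2)/3 = 8272/3 + 44*√2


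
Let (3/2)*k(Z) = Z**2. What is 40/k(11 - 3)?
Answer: 15/16 ≈ 0.93750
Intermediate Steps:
k(Z) = 2*Z**2/3
40/k(11 - 3) = 40/((2*(11 - 3)**2/3)) = 40/(((2/3)*8**2)) = 40/(((2/3)*64)) = 40/(128/3) = 40*(3/128) = 15/16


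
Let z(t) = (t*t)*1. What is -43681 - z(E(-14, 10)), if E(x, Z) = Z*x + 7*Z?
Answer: -48581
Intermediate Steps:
E(x, Z) = 7*Z + Z*x
z(t) = t² (z(t) = t²*1 = t²)
-43681 - z(E(-14, 10)) = -43681 - (10*(7 - 14))² = -43681 - (10*(-7))² = -43681 - 1*(-70)² = -43681 - 1*4900 = -43681 - 4900 = -48581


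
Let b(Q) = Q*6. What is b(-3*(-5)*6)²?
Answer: 291600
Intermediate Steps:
b(Q) = 6*Q
b(-3*(-5)*6)² = (6*(-3*(-5)*6))² = (6*(15*6))² = (6*90)² = 540² = 291600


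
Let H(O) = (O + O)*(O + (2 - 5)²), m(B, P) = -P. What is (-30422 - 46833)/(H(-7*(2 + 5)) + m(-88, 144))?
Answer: -77255/3776 ≈ -20.459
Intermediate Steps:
H(O) = 2*O*(9 + O) (H(O) = (2*O)*(O + (-3)²) = (2*O)*(O + 9) = (2*O)*(9 + O) = 2*O*(9 + O))
(-30422 - 46833)/(H(-7*(2 + 5)) + m(-88, 144)) = (-30422 - 46833)/(2*(-7*(2 + 5))*(9 - 7*(2 + 5)) - 1*144) = -77255/(2*(-7*7)*(9 - 7*7) - 144) = -77255/(2*(-49)*(9 - 49) - 144) = -77255/(2*(-49)*(-40) - 144) = -77255/(3920 - 144) = -77255/3776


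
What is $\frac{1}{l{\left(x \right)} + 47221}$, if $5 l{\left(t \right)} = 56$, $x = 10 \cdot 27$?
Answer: $\frac{5}{236161} \approx 2.1172 \cdot 10^{-5}$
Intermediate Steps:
$x = 270$
$l{\left(t \right)} = \frac{56}{5}$ ($l{\left(t \right)} = \frac{1}{5} \cdot 56 = \frac{56}{5}$)
$\frac{1}{l{\left(x \right)} + 47221} = \frac{1}{\frac{56}{5} + 47221} = \frac{1}{\frac{236161}{5}} = \frac{5}{236161}$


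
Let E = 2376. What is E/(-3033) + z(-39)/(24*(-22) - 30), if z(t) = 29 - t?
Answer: -85114/94023 ≈ -0.90525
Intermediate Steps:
E/(-3033) + z(-39)/(24*(-22) - 30) = 2376/(-3033) + (29 - 1*(-39))/(24*(-22) - 30) = 2376*(-1/3033) + (29 + 39)/(-528 - 30) = -264/337 + 68/(-558) = -264/337 + 68*(-1/558) = -264/337 - 34/279 = -85114/94023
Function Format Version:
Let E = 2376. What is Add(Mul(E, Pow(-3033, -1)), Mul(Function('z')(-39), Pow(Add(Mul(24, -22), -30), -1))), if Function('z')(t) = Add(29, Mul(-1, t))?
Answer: Rational(-85114, 94023) ≈ -0.90525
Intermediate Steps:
Add(Mul(E, Pow(-3033, -1)), Mul(Function('z')(-39), Pow(Add(Mul(24, -22), -30), -1))) = Add(Mul(2376, Pow(-3033, -1)), Mul(Add(29, Mul(-1, -39)), Pow(Add(Mul(24, -22), -30), -1))) = Add(Mul(2376, Rational(-1, 3033)), Mul(Add(29, 39), Pow(Add(-528, -30), -1))) = Add(Rational(-264, 337), Mul(68, Pow(-558, -1))) = Add(Rational(-264, 337), Mul(68, Rational(-1, 558))) = Add(Rational(-264, 337), Rational(-34, 279)) = Rational(-85114, 94023)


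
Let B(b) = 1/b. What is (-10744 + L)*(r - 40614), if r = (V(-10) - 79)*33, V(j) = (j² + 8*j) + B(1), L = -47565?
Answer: 2479765152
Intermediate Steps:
B(b) = 1/b
V(j) = 1 + j² + 8*j (V(j) = (j² + 8*j) + 1/1 = (j² + 8*j) + 1 = 1 + j² + 8*j)
r = -1914 (r = ((1 + (-10)² + 8*(-10)) - 79)*33 = ((1 + 100 - 80) - 79)*33 = (21 - 79)*33 = -58*33 = -1914)
(-10744 + L)*(r - 40614) = (-10744 - 47565)*(-1914 - 40614) = -58309*(-42528) = 2479765152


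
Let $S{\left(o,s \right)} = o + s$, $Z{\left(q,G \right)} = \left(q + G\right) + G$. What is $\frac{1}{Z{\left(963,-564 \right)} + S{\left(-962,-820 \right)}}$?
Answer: $- \frac{1}{1947} \approx -0.00051361$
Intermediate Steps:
$Z{\left(q,G \right)} = q + 2 G$ ($Z{\left(q,G \right)} = \left(G + q\right) + G = q + 2 G$)
$\frac{1}{Z{\left(963,-564 \right)} + S{\left(-962,-820 \right)}} = \frac{1}{\left(963 + 2 \left(-564\right)\right) - 1782} = \frac{1}{\left(963 - 1128\right) - 1782} = \frac{1}{-165 - 1782} = \frac{1}{-1947} = - \frac{1}{1947}$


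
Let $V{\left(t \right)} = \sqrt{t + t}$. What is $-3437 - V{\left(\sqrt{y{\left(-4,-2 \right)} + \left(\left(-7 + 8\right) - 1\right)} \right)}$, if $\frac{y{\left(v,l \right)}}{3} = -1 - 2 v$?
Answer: $-3437 - \sqrt{2} \sqrt[4]{21} \approx -3440.0$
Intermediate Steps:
$y{\left(v,l \right)} = -3 - 6 v$ ($y{\left(v,l \right)} = 3 \left(-1 - 2 v\right) = -3 - 6 v$)
$V{\left(t \right)} = \sqrt{2} \sqrt{t}$ ($V{\left(t \right)} = \sqrt{2 t} = \sqrt{2} \sqrt{t}$)
$-3437 - V{\left(\sqrt{y{\left(-4,-2 \right)} + \left(\left(-7 + 8\right) - 1\right)} \right)} = -3437 - \sqrt{2} \sqrt{\sqrt{\left(-3 - -24\right) + \left(\left(-7 + 8\right) - 1\right)}} = -3437 - \sqrt{2} \sqrt{\sqrt{\left(-3 + 24\right) + \left(1 - 1\right)}} = -3437 - \sqrt{2} \sqrt{\sqrt{21 + 0}} = -3437 - \sqrt{2} \sqrt{\sqrt{21}} = -3437 - \sqrt{2} \sqrt[4]{21}$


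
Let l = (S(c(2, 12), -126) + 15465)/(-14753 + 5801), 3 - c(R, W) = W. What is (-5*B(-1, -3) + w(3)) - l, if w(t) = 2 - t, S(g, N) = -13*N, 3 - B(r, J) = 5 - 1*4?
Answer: -27123/2984 ≈ -9.0895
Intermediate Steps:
B(r, J) = 2 (B(r, J) = 3 - (5 - 1*4) = 3 - (5 - 4) = 3 - 1*1 = 3 - 1 = 2)
c(R, W) = 3 - W
l = -5701/2984 (l = (-13*(-126) + 15465)/(-14753 + 5801) = (1638 + 15465)/(-8952) = 17103*(-1/8952) = -5701/2984 ≈ -1.9105)
(-5*B(-1, -3) + w(3)) - l = (-5*2 + (2 - 1*3)) - 1*(-5701/2984) = (-10 + (2 - 3)) + 5701/2984 = (-10 - 1) + 5701/2984 = -11 + 5701/2984 = -27123/2984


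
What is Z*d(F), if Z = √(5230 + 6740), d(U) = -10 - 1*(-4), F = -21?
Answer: -18*√1330 ≈ -656.45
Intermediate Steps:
d(U) = -6 (d(U) = -10 + 4 = -6)
Z = 3*√1330 (Z = √11970 = 3*√1330 ≈ 109.41)
Z*d(F) = (3*√1330)*(-6) = -18*√1330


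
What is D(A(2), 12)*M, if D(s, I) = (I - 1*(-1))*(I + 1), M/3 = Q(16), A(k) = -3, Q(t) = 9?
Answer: 4563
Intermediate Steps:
M = 27 (M = 3*9 = 27)
D(s, I) = (1 + I)**2 (D(s, I) = (I + 1)*(1 + I) = (1 + I)*(1 + I) = (1 + I)**2)
D(A(2), 12)*M = (1 + 12)**2*27 = 13**2*27 = 169*27 = 4563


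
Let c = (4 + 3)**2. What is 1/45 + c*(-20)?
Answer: -44099/45 ≈ -979.98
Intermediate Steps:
c = 49 (c = 7**2 = 49)
1/45 + c*(-20) = 1/45 + 49*(-20) = 1/45 - 980 = -44099/45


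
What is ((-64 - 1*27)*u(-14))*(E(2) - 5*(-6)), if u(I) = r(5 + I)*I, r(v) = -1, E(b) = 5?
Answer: -44590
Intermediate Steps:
u(I) = -I
((-64 - 1*27)*u(-14))*(E(2) - 5*(-6)) = ((-64 - 1*27)*(-1*(-14)))*(5 - 5*(-6)) = ((-64 - 27)*14)*(5 + 30) = -91*14*35 = -1274*35 = -44590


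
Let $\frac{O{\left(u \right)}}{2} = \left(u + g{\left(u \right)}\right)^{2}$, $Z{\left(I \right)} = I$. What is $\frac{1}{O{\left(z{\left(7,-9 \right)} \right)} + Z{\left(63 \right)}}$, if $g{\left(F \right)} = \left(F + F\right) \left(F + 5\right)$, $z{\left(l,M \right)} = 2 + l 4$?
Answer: $\frac{1}{9073863} \approx 1.1021 \cdot 10^{-7}$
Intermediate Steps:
$z{\left(l,M \right)} = 2 + 4 l$
$g{\left(F \right)} = 2 F \left(5 + F\right)$
$O{\left(u \right)} = 2 \left(u + 2 u \left(5 + u\right)\right)^{2}$
$\frac{1}{O{\left(z{\left(7,-9 \right)} \right)} + Z{\left(63 \right)}} = \frac{1}{2 \left(2 + 4 \cdot 7\right)^{2} \left(11 + 2 \left(2 + 4 \cdot 7\right)\right)^{2} + 63} = \frac{1}{2 \left(2 + 28\right)^{2} \left(11 + 2 \left(2 + 28\right)\right)^{2} + 63} = \frac{1}{2 \cdot 30^{2} \left(11 + 2 \cdot 30\right)^{2} + 63} = \frac{1}{2 \cdot 900 \left(11 + 60\right)^{2} + 63} = \frac{1}{2 \cdot 900 \cdot 71^{2} + 63} = \frac{1}{2 \cdot 900 \cdot 5041 + 63} = \frac{1}{9073800 + 63} = \frac{1}{9073863}$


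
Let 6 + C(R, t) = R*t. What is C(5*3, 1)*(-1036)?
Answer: -9324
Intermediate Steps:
C(R, t) = -6 + R*t
C(5*3, 1)*(-1036) = (-6 + (5*3)*1)*(-1036) = (-6 + 15*1)*(-1036) = (-6 + 15)*(-1036) = 9*(-1036) = -9324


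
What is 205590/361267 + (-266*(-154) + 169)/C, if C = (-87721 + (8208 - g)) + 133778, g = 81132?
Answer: -9336408981/9706160489 ≈ -0.96191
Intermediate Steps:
C = -26867 (C = (-87721 + (8208 - 1*81132)) + 133778 = (-87721 + (8208 - 81132)) + 133778 = (-87721 - 72924) + 133778 = -160645 + 133778 = -26867)
205590/361267 + (-266*(-154) + 169)/C = 205590/361267 + (-266*(-154) + 169)/(-26867) = 205590*(1/361267) + (40964 + 169)*(-1/26867) = 205590/361267 + 41133*(-1/26867) = 205590/361267 - 41133/26867 = -9336408981/9706160489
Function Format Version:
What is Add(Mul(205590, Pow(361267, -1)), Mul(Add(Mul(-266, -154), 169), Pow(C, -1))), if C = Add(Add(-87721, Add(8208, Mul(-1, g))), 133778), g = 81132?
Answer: Rational(-9336408981, 9706160489) ≈ -0.96191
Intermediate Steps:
C = -26867 (C = Add(Add(-87721, Add(8208, Mul(-1, 81132))), 133778) = Add(Add(-87721, Add(8208, -81132)), 133778) = Add(Add(-87721, -72924), 133778) = Add(-160645, 133778) = -26867)
Add(Mul(205590, Pow(361267, -1)), Mul(Add(Mul(-266, -154), 169), Pow(C, -1))) = Add(Mul(205590, Pow(361267, -1)), Mul(Add(Mul(-266, -154), 169), Pow(-26867, -1))) = Add(Mul(205590, Rational(1, 361267)), Mul(Add(40964, 169), Rational(-1, 26867))) = Add(Rational(205590, 361267), Mul(41133, Rational(-1, 26867))) = Add(Rational(205590, 361267), Rational(-41133, 26867)) = Rational(-9336408981, 9706160489)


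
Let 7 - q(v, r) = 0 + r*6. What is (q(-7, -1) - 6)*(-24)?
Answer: -168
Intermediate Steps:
q(v, r) = 7 - 6*r (q(v, r) = 7 - (0 + r*6) = 7 - (0 + 6*r) = 7 - 6*r)
(q(-7, -1) - 6)*(-24) = ((7 - 6*(-1)) - 6)*(-24) = ((7 + 6) - 6)*(-24) = (13 - 6)*(-24) = 7*(-24) = -168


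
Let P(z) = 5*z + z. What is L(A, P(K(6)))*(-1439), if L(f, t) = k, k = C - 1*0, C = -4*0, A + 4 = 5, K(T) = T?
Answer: 0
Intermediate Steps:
A = 1 (A = -4 + 5 = 1)
P(z) = 6*z
C = 0
k = 0 (k = 0 - 1*0 = 0 + 0 = 0)
L(f, t) = 0
L(A, P(K(6)))*(-1439) = 0*(-1439) = 0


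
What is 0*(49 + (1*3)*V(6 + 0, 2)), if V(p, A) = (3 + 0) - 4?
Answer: 0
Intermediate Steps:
V(p, A) = -1 (V(p, A) = 3 - 4 = -1)
0*(49 + (1*3)*V(6 + 0, 2)) = 0*(49 + (1*3)*(-1)) = 0*(49 + 3*(-1)) = 0*(49 - 3) = 0*46 = 0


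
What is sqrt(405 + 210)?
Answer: sqrt(615) ≈ 24.799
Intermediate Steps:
sqrt(405 + 210) = sqrt(615)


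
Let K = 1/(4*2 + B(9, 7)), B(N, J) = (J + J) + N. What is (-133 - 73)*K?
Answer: -206/31 ≈ -6.6452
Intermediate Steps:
B(N, J) = N + 2*J (B(N, J) = 2*J + N = N + 2*J)
K = 1/31 (K = 1/(4*2 + (9 + 2*7)) = 1/(8 + (9 + 14)) = 1/(8 + 23) = 1/31 ≈ 0.032258)
(-133 - 73)*K = (-133 - 73)*(1/31) = -206*1/31 = -206/31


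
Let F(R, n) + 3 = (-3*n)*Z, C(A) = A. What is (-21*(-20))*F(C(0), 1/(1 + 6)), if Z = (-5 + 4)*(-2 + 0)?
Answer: -1620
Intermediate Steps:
Z = 2 (Z = -1*(-2) = 2)
F(R, n) = -3 - 6*n (F(R, n) = -3 - 3*n*2 = -3 - 6*n)
(-21*(-20))*F(C(0), 1/(1 + 6)) = (-21*(-20))*(-3 - 6/(1 + 6)) = 420*(-3 - 6/7) = 420*(-27/7) = -1620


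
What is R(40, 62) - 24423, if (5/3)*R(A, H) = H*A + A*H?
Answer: -21447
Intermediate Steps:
R(A, H) = 6*A*H/5 (R(A, H) = 3*(H*A + A*H)/5 = 3*(A*H + A*H)/5 = 3*(2*A*H)/5 = 6*A*H/5)
R(40, 62) - 24423 = (6/5)*40*62 - 24423 = 2976 - 24423 = -21447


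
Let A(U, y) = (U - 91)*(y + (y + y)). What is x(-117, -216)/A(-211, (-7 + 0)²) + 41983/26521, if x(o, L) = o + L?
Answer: 624208265/392457758 ≈ 1.5905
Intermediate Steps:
A(U, y) = 3*y*(-91 + U) (A(U, y) = (-91 + U)*(y + 2*y) = (-91 + U)*(3*y) = 3*y*(-91 + U))
x(o, L) = L + o
x(-117, -216)/A(-211, (-7 + 0)²) + 41983/26521 = (-216 - 117)/((3*(-7 + 0)²*(-91 - 211))) + 41983/26521 = -333/(3*(-7)²*(-302)) + 41983*(1/26521) = -333/(3*49*(-302)) + 41983/26521 = -333/(-44394) + 41983/26521 = -333*(-1/44394) + 41983/26521 = 111/14798 + 41983/26521 = 624208265/392457758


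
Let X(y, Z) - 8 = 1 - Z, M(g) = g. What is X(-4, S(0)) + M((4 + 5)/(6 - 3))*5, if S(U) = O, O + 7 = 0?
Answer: 31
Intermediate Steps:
O = -7 (O = -7 + 0 = -7)
S(U) = -7
X(y, Z) = 9 - Z (X(y, Z) = 8 + (1 - Z) = 9 - Z)
X(-4, S(0)) + M((4 + 5)/(6 - 3))*5 = (9 - 1*(-7)) + ((4 + 5)/(6 - 3))*5 = (9 + 7) + (9/3)*5 = 16 + (9*(⅓))*5 = 16 + 3*5 = 16 + 15 = 31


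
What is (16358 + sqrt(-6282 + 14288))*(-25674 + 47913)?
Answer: 363785562 + 22239*sqrt(8006) ≈ 3.6578e+8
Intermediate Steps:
(16358 + sqrt(-6282 + 14288))*(-25674 + 47913) = (16358 + sqrt(8006))*22239 = 363785562 + 22239*sqrt(8006)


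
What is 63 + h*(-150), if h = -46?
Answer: 6963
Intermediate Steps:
63 + h*(-150) = 63 - 46*(-150) = 63 + 6900 = 6963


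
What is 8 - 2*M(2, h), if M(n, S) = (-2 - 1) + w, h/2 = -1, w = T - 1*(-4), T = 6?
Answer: -6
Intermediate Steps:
w = 10 (w = 6 - 1*(-4) = 6 + 4 = 10)
h = -2 (h = 2*(-1) = -2)
M(n, S) = 7 (M(n, S) = (-2 - 1) + 10 = -3 + 10 = 7)
8 - 2*M(2, h) = 8 - 2*7 = 8 - 14 = -6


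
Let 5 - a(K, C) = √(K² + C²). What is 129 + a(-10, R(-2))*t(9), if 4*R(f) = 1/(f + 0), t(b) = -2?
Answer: 119 + √6401/4 ≈ 139.00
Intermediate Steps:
R(f) = 1/(4*f) (R(f) = 1/(4*(f + 0)) = 1/(4*f))
a(K, C) = 5 - √(C² + K²) (a(K, C) = 5 - √(K² + C²) = 5 - √(C² + K²))
129 + a(-10, R(-2))*t(9) = 129 + (5 - √(((¼)/(-2))² + (-10)²))*(-2) = 129 + (5 - √(((¼)*(-½))² + 100))*(-2) = 129 + (5 - √((-⅛)² + 100))*(-2) = 129 + (5 - √(1/64 + 100))*(-2) = 129 + (5 - √(6401/64))*(-2) = 129 + (5 - √6401/8)*(-2) = 129 + (-10 + √6401/4) = 119 + √6401/4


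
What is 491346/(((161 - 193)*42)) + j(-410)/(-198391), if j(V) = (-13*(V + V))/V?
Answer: -16246431557/44439584 ≈ -365.58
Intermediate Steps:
j(V) = -26 (j(V) = (-26*V)/V = -26)
491346/(((161 - 193)*42)) + j(-410)/(-198391) = 491346/(((161 - 193)*42)) - 26/(-198391) = 491346/((-32*42)) - 26*(-1/198391) = 491346/(-1344) + 26/198391 = 491346*(-1/1344) + 26/198391 = -81891/224 + 26/198391 = -16246431557/44439584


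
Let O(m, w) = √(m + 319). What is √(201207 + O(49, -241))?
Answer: √(201207 + 4*√23) ≈ 448.58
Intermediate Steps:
O(m, w) = √(319 + m)
√(201207 + O(49, -241)) = √(201207 + √(319 + 49)) = √(201207 + √368) = √(201207 + 4*√23)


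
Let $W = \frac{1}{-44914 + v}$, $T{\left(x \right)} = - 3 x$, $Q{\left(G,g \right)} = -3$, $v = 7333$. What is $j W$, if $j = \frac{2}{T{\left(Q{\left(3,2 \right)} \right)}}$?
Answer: $- \frac{2}{338229} \approx -5.9132 \cdot 10^{-6}$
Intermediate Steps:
$j = \frac{2}{9}$ ($j = \frac{2}{\left(-3\right) \left(-3\right)} = \frac{2}{9} \approx 0.22222$)
$W = - \frac{1}{37581}$ ($W = \frac{1}{-44914 + 7333} = \frac{1}{-37581} = - \frac{1}{37581} \approx -2.6609 \cdot 10^{-5}$)
$j W = \frac{2}{9} \left(- \frac{1}{37581}\right) = - \frac{2}{338229}$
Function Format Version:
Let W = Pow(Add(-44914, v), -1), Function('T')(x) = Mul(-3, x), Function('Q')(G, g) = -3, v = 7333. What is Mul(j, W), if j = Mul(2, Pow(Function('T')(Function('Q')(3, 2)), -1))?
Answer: Rational(-2, 338229) ≈ -5.9132e-6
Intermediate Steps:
j = Rational(2, 9) (j = Mul(2, Pow(Mul(-3, -3), -1)) = Mul(2, Pow(9, -1)) = Mul(2, Rational(1, 9)) = Rational(2, 9) ≈ 0.22222)
W = Rational(-1, 37581) (W = Pow(Add(-44914, 7333), -1) = Pow(-37581, -1) = Rational(-1, 37581) ≈ -2.6609e-5)
Mul(j, W) = Mul(Rational(2, 9), Rational(-1, 37581)) = Rational(-2, 338229)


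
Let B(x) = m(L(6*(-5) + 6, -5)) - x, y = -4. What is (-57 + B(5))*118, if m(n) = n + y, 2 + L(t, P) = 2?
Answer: -7788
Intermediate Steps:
L(t, P) = 0 (L(t, P) = -2 + 2 = 0)
m(n) = -4 + n (m(n) = n - 4 = -4 + n)
B(x) = -4 - x (B(x) = (-4 + 0) - x = -4 - x)
(-57 + B(5))*118 = (-57 + (-4 - 1*5))*118 = (-57 + (-4 - 5))*118 = (-57 - 9)*118 = -66*118 = -7788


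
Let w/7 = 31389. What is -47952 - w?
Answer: -267675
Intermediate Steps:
w = 219723 (w = 7*31389 = 219723)
-47952 - w = -47952 - 1*219723 = -47952 - 219723 = -267675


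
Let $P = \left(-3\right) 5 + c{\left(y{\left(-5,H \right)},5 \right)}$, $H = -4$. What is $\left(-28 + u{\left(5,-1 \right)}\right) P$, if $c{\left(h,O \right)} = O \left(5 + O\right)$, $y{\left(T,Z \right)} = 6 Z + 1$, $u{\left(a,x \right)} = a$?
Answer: $-805$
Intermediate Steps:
$y{\left(T,Z \right)} = 1 + 6 Z$
$P = 35$ ($P = \left(-3\right) 5 + 5 \left(5 + 5\right) = -15 + 5 \cdot 10 = -15 + 50 = 35$)
$\left(-28 + u{\left(5,-1 \right)}\right) P = \left(-28 + 5\right) 35 = \left(-23\right) 35 = -805$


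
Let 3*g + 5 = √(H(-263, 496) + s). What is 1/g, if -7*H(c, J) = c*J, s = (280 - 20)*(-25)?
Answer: 105/84773 + 6*√148659/84773 ≈ 0.028528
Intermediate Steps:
s = -6500 (s = 260*(-25) = -6500)
H(c, J) = -J*c/7 (H(c, J) = -c*J/7 = -J*c/7)
g = -5/3 + 2*√148659/21 (g = -5/3 + √(-⅐*496*(-263) - 6500)/3 = -5/3 + √(130448/7 - 6500)/3 = -5/3 + √(84948/7)/3 = -5/3 + (2*√148659/7)/3 = -5/3 + 2*√148659/21 ≈ 35.054)
1/g = 1/(-5/3 + 2*√148659/21)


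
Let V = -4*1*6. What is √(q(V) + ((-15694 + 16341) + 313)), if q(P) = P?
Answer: 6*√26 ≈ 30.594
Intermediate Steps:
V = -24 (V = -4*6 = -24)
√(q(V) + ((-15694 + 16341) + 313)) = √(-24 + ((-15694 + 16341) + 313)) = √(-24 + (647 + 313)) = √(-24 + 960) = √936 = 6*√26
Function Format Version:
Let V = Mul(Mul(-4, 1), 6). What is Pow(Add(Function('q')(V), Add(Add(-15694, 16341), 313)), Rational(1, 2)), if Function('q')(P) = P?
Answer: Mul(6, Pow(26, Rational(1, 2))) ≈ 30.594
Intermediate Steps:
V = -24 (V = Mul(-4, 6) = -24)
Pow(Add(Function('q')(V), Add(Add(-15694, 16341), 313)), Rational(1, 2)) = Pow(Add(-24, Add(Add(-15694, 16341), 313)), Rational(1, 2)) = Pow(Add(-24, Add(647, 313)), Rational(1, 2)) = Pow(Add(-24, 960), Rational(1, 2)) = Pow(936, Rational(1, 2)) = Mul(6, Pow(26, Rational(1, 2)))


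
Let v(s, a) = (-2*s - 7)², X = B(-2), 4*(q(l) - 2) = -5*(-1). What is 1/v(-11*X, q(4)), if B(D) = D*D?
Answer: 1/6561 ≈ 0.00015242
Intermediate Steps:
q(l) = 13/4 (q(l) = 2 + (-5*(-1))/4 = 2 + (¼)*5 = 2 + 5/4 = 13/4)
B(D) = D²
X = 4 (X = (-2)² = 4)
v(s, a) = (-7 - 2*s)²
1/v(-11*X, q(4)) = 1/((7 + 2*(-11*4))²) = 1/((7 + 2*(-44))²) = 1/((7 - 88)²) = 1/((-81)²) = 1/6561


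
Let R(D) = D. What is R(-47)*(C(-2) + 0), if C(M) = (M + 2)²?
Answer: 0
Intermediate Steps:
C(M) = (2 + M)²
R(-47)*(C(-2) + 0) = -47*((2 - 2)² + 0) = -47*(0² + 0) = -47*(0 + 0) = -47*0 = 0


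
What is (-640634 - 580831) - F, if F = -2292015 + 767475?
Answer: 303075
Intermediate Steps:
F = -1524540
(-640634 - 580831) - F = (-640634 - 580831) - 1*(-1524540) = -1221465 + 1524540 = 303075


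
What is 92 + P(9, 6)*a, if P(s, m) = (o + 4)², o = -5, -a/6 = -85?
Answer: 602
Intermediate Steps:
a = 510 (a = -6*(-85) = 510)
P(s, m) = 1 (P(s, m) = (-5 + 4)² = (-1)² = 1)
92 + P(9, 6)*a = 92 + 1*510 = 92 + 510 = 602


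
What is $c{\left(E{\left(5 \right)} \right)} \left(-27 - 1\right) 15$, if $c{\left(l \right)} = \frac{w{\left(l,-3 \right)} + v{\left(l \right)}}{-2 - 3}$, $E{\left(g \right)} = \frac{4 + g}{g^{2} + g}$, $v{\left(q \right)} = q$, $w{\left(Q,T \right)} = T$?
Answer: $- \frac{1134}{5} \approx -226.8$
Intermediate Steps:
$E{\left(g \right)} = \frac{4 + g}{g + g^{2}}$
$c{\left(l \right)} = \frac{3}{5} - \frac{l}{5}$ ($c{\left(l \right)} = \frac{-3 + l}{-2 - 3} = \frac{-3 + l}{-5} = \left(-3 + l\right) \left(- \frac{1}{5}\right) = \frac{3}{5} - \frac{l}{5}$)
$c{\left(E{\left(5 \right)} \right)} \left(-27 - 1\right) 15 = \left(\frac{3}{5} - \frac{\frac{1}{5} \frac{1}{1 + 5} \left(4 + 5\right)}{5}\right) \left(-27 - 1\right) 15 = \left(\frac{3}{5} - \frac{\frac{1}{5} \cdot \frac{1}{6} \cdot 9}{5}\right) \left(\left(-28\right) 15\right) = \left(\frac{3}{5} - \frac{\frac{1}{5} \cdot \frac{1}{6} \cdot 9}{5}\right) \left(-420\right) = \left(\frac{3}{5} - \frac{3}{50}\right) \left(-420\right) = \frac{27}{50} \left(-420\right) = - \frac{1134}{5}$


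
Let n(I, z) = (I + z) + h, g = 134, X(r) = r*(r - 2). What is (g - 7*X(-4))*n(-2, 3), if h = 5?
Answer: -204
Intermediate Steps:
X(r) = r*(-2 + r)
n(I, z) = 5 + I + z (n(I, z) = (I + z) + 5 = 5 + I + z)
(g - 7*X(-4))*n(-2, 3) = (134 - (-28)*(-2 - 4))*(5 - 2 + 3) = (134 - (-28)*(-6))*6 = (134 - 7*24)*6 = (134 - 168)*6 = -34*6 = -204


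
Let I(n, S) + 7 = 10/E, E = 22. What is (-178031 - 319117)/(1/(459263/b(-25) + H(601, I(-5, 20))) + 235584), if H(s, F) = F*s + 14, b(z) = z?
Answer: -3047439187764/1444092933037 ≈ -2.1103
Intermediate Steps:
I(n, S) = -72/11 (I(n, S) = -7 + 10/22 = -7 + 10*(1/22) = -7 + 5/11 = -72/11)
H(s, F) = 14 + F*s
(-178031 - 319117)/(1/(459263/b(-25) + H(601, I(-5, 20))) + 235584) = (-178031 - 319117)/(1/(459263/(-25) + (14 - 72/11*601)) + 235584) = -497148/(1/(459263*(-1/25) + (14 - 43272/11)) + 235584) = -497148/(1/(-459263/25 - 43118/11) + 235584) = -497148/(1/(-6129843/275) + 235584) = -497148/(-275/6129843 + 235584) = -497148/1444092933037/6129843 = -497148*6129843/1444092933037 = -3047439187764/1444092933037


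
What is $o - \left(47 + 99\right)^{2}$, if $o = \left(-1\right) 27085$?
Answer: $-48401$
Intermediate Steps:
$o = -27085$
$o - \left(47 + 99\right)^{2} = -27085 - \left(47 + 99\right)^{2} = -27085 - 146^{2} = -27085 - 21316 = -48401$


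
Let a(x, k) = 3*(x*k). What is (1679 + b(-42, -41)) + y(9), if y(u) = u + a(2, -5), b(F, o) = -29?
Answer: 1629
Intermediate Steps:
a(x, k) = 3*k*x (a(x, k) = 3*(k*x) = 3*k*x)
y(u) = -30 + u (y(u) = u + 3*(-5)*2 = u - 30 = -30 + u)
(1679 + b(-42, -41)) + y(9) = (1679 - 29) + (-30 + 9) = 1650 - 21 = 1629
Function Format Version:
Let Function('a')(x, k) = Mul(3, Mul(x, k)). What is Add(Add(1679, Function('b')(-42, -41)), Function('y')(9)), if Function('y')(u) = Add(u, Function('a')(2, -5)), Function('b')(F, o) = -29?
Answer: 1629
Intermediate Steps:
Function('a')(x, k) = Mul(3, k, x) (Function('a')(x, k) = Mul(3, Mul(k, x)) = Mul(3, k, x))
Function('y')(u) = Add(-30, u) (Function('y')(u) = Add(u, Mul(3, -5, 2)) = Add(u, -30) = Add(-30, u))
Add(Add(1679, Function('b')(-42, -41)), Function('y')(9)) = Add(Add(1679, -29), Add(-30, 9)) = Add(1650, -21) = 1629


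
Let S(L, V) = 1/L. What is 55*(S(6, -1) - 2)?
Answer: -605/6 ≈ -100.83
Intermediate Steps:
55*(S(6, -1) - 2) = 55*(1/6 - 2) = 55*(-11/6) = -605/6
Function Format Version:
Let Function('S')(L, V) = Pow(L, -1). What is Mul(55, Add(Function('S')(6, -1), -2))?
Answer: Rational(-605, 6) ≈ -100.83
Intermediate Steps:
Mul(55, Add(Function('S')(6, -1), -2)) = Mul(55, Add(Pow(6, -1), -2)) = Mul(55, Add(Rational(1, 6), -2)) = Mul(55, Rational(-11, 6)) = Rational(-605, 6)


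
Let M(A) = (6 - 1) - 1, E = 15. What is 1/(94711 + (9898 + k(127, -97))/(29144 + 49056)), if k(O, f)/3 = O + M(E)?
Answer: 78200/7406410491 ≈ 1.0558e-5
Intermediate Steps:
M(A) = 4 (M(A) = 5 - 1 = 4)
k(O, f) = 12 + 3*O (k(O, f) = 3*(O + 4) = 3*(4 + O) = 12 + 3*O)
1/(94711 + (9898 + k(127, -97))/(29144 + 49056)) = 1/(94711 + (9898 + (12 + 3*127))/(29144 + 49056)) = 1/(94711 + (9898 + (12 + 381))/78200) = 1/(94711 + (9898 + 393)*(1/78200)) = 1/(94711 + 10291*(1/78200)) = 1/(94711 + 10291/78200) = 1/(7406410491/78200) = 78200/7406410491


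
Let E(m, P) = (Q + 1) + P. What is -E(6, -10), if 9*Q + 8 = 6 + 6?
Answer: 77/9 ≈ 8.5556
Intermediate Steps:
Q = 4/9 (Q = -8/9 + (6 + 6)/9 = -8/9 + (⅑)*12 = -8/9 + 4/3 = 4/9 ≈ 0.44444)
E(m, P) = 13/9 + P (E(m, P) = (4/9 + 1) + P = 13/9 + P)
-E(6, -10) = -(13/9 - 10) = -1*(-77/9) = 77/9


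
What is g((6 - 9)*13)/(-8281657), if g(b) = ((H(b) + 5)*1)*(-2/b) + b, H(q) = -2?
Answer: 505/107661541 ≈ 4.6906e-6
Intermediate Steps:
g(b) = b - 6/b (g(b) = ((-2 + 5)*1)*(-2/b) + b = (3*1)*(-2/b) + b = 3*(-2/b) + b = -6/b + b = b - 6/b)
g((6 - 9)*13)/(-8281657) = ((6 - 9)*13 - 6*1/(13*(6 - 9)))/(-8281657) = (-3*13 - 6/((-3*13)))*(-1/8281657) = (-39 - 6/(-39))*(-1/8281657) = (-39 - 6*(-1/39))*(-1/8281657) = (-39 + 2/13)*(-1/8281657) = -505/13*(-1/8281657) = 505/107661541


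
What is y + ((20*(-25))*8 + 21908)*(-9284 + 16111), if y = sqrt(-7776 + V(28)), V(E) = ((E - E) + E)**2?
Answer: 122257916 + 4*I*sqrt(437) ≈ 1.2226e+8 + 83.618*I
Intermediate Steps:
V(E) = E**2 (V(E) = (0 + E)**2 = E**2)
y = 4*I*sqrt(437) (y = sqrt(-7776 + 28**2) = sqrt(-7776 + 784) = sqrt(-6992) = 4*I*sqrt(437) ≈ 83.618*I)
y + ((20*(-25))*8 + 21908)*(-9284 + 16111) = 4*I*sqrt(437) + ((20*(-25))*8 + 21908)*(-9284 + 16111) = 4*I*sqrt(437) + (-500*8 + 21908)*6827 = 4*I*sqrt(437) + (-4000 + 21908)*6827 = 4*I*sqrt(437) + 17908*6827 = 4*I*sqrt(437) + 122257916 = 122257916 + 4*I*sqrt(437)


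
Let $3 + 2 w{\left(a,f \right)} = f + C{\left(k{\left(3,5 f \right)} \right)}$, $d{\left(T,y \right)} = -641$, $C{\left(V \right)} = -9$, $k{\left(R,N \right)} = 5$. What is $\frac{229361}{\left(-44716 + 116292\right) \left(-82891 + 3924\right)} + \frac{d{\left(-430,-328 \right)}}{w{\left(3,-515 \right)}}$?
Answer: $\frac{249859488293}{102713063096} \approx 2.4326$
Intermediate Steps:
$w{\left(a,f \right)} = -6 + \frac{f}{2}$ ($w{\left(a,f \right)} = - \frac{3}{2} + \frac{f - 9}{2} = - \frac{3}{2} + \frac{-9 + f}{2} = - \frac{3}{2} + \left(- \frac{9}{2} + \frac{f}{2}\right) = -6 + \frac{f}{2}$)
$\frac{229361}{\left(-44716 + 116292\right) \left(-82891 + 3924\right)} + \frac{d{\left(-430,-328 \right)}}{w{\left(3,-515 \right)}} = \frac{229361}{\left(-44716 + 116292\right) \left(-82891 + 3924\right)} - \frac{641}{-6 + \frac{1}{2} \left(-515\right)} = \frac{229361}{71576 \left(-78967\right)} - \frac{641}{-6 - \frac{515}{2}} = \frac{229361}{-5652141992} - \frac{641}{- \frac{527}{2}} = 229361 \left(- \frac{1}{5652141992}\right) - - \frac{1282}{527} = - \frac{7909}{194901448} + \frac{1282}{527} = \frac{249859488293}{102713063096}$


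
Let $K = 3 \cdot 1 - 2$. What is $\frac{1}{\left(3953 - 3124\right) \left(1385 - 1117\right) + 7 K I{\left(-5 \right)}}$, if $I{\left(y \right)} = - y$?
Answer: $\frac{1}{222207} \approx 4.5003 \cdot 10^{-6}$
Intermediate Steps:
$K = 1$ ($K = 3 - 2 = 1$)
$\frac{1}{\left(3953 - 3124\right) \left(1385 - 1117\right) + 7 K I{\left(-5 \right)}} = \frac{1}{\left(3953 - 3124\right) \left(1385 - 1117\right) + 7 \cdot 1 \left(\left(-1\right) \left(-5\right)\right)} = \frac{1}{829 \cdot 268 + 7 \cdot 5} = \frac{1}{222172 + 35} = \frac{1}{222207}$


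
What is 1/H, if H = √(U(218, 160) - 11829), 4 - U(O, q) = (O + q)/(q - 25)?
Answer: -I*√32855/19713 ≈ -0.0091949*I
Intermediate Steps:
U(O, q) = 4 - (O + q)/(-25 + q) (U(O, q) = 4 - (O + q)/(q - 25) = 4 - (O + q)/(-25 + q))
H = 3*I*√32855/5 (H = √((-100 - 1*218 + 3*160)/(-25 + 160) - 11829) = √((-100 - 218 + 480)/135 - 11829) = √((1/135)*162 - 11829) = √(6/5 - 11829) = √(-59139/5) = 3*I*√32855/5 ≈ 108.76*I)
1/H = 1/(3*I*√32855/5) = -I*√32855/19713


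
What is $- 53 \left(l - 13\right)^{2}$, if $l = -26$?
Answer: $-80613$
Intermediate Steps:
$- 53 \left(l - 13\right)^{2} = - 53 \left(-26 - 13\right)^{2} = - 53 \left(-39\right)^{2} = \left(-53\right) 1521 = -80613$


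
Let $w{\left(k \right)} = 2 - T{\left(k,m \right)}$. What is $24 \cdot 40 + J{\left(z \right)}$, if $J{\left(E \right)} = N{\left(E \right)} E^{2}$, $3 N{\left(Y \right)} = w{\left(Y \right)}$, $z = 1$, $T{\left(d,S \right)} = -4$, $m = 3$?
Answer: $962$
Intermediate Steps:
$w{\left(k \right)} = 6$ ($w{\left(k \right)} = 2 - -4 = 2 + 4 = 6$)
$N{\left(Y \right)} = 2$ ($N{\left(Y \right)} = \frac{1}{3} \cdot 6 = 2$)
$J{\left(E \right)} = 2 E^{2}$
$24 \cdot 40 + J{\left(z \right)} = 24 \cdot 40 + 2 \cdot 1^{2} = 960 + 2 \cdot 1 = 960 + 2 = 962$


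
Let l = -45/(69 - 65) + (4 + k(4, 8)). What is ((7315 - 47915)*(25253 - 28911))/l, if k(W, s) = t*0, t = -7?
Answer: -20484800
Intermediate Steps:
k(W, s) = 0 (k(W, s) = -7*0 = 0)
l = -29/4 (l = -45/(69 - 65) + (4 + 0) = -45/4 + 4 = -29/4 ≈ -7.2500)
((7315 - 47915)*(25253 - 28911))/l = ((7315 - 47915)*(25253 - 28911))/(-29/4) = -40600*(-3658)*(-4/29) = 148514800*(-4/29) = -20484800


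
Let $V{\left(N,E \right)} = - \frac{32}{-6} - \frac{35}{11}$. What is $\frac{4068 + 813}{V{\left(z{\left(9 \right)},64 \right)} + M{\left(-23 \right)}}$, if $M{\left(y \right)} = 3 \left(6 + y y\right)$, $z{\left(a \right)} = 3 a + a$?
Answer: $\frac{161073}{53036} \approx 3.037$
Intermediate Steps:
$z{\left(a \right)} = 4 a$
$V{\left(N,E \right)} = \frac{71}{33}$ ($V{\left(N,E \right)} = \left(-32\right) \left(- \frac{1}{6}\right) - \frac{35}{11} = \frac{16}{3} - \frac{35}{11} = \frac{71}{33}$)
$M{\left(y \right)} = 18 + 3 y^{2}$ ($M{\left(y \right)} = 3 \left(6 + y^{2}\right) = 18 + 3 y^{2}$)
$\frac{4068 + 813}{V{\left(z{\left(9 \right)},64 \right)} + M{\left(-23 \right)}} = \frac{4068 + 813}{\frac{71}{33} + \left(18 + 3 \left(-23\right)^{2}\right)} = \frac{4881}{\frac{71}{33} + \left(18 + 3 \cdot 529\right)} = \frac{4881}{\frac{71}{33} + \left(18 + 1587\right)} = \frac{4881}{\frac{71}{33} + 1605} = \frac{4881}{\frac{53036}{33}} = 4881 \cdot \frac{33}{53036} = \frac{161073}{53036}$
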